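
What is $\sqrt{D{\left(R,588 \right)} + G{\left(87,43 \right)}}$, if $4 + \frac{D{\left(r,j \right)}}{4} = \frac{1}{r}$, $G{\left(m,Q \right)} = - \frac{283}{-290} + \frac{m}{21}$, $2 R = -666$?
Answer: $\frac{i \sqrt{553091788270}}{225330} \approx 3.3005 i$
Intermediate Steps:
$R = -333$ ($R = \frac{1}{2} \left(-666\right) = -333$)
$G{\left(m,Q \right)} = \frac{283}{290} + \frac{m}{21}$ ($G{\left(m,Q \right)} = \left(-283\right) \left(- \frac{1}{290}\right) + m \frac{1}{21} = \frac{283}{290} + \frac{m}{21}$)
$D{\left(r,j \right)} = -16 + \frac{4}{r}$
$\sqrt{D{\left(R,588 \right)} + G{\left(87,43 \right)}} = \sqrt{\left(-16 + \frac{4}{-333}\right) + \left(\frac{283}{290} + \frac{1}{21} \cdot 87\right)} = \sqrt{\left(-16 + 4 \left(- \frac{1}{333}\right)\right) + \left(\frac{283}{290} + \frac{29}{7}\right)} = \sqrt{\left(-16 - \frac{4}{333}\right) + \frac{10391}{2030}} = \sqrt{- \frac{5332}{333} + \frac{10391}{2030}} = \sqrt{- \frac{7363757}{675990}} = \frac{i \sqrt{553091788270}}{225330}$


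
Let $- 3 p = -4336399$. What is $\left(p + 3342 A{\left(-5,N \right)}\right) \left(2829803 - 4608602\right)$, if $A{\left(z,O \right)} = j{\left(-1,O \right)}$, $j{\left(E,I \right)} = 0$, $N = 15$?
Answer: $-2571194068267$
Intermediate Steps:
$A{\left(z,O \right)} = 0$
$p = \frac{4336399}{3}$ ($p = \left(- \frac{1}{3}\right) \left(-4336399\right) = \frac{4336399}{3} \approx 1.4455 \cdot 10^{6}$)
$\left(p + 3342 A{\left(-5,N \right)}\right) \left(2829803 - 4608602\right) = \left(\frac{4336399}{3} + 3342 \cdot 0\right) \left(2829803 - 4608602\right) = \left(\frac{4336399}{3} + 0\right) \left(-1778799\right) = \frac{4336399}{3} \left(-1778799\right) = -2571194068267$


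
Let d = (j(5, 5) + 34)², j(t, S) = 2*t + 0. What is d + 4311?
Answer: 6247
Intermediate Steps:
j(t, S) = 2*t
d = 1936 (d = (2*5 + 34)² = (10 + 34)² = 44² = 1936)
d + 4311 = 1936 + 4311 = 6247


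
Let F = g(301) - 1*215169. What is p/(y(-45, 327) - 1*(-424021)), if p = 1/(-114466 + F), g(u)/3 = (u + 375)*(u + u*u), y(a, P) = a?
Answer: 1/78019902833096 ≈ 1.2817e-14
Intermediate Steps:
g(u) = 3*(375 + u)*(u + u²) (g(u) = 3*((u + 375)*(u + u*u)) = 3*((375 + u)*(u + u²)) = 3*(375 + u)*(u + u²))
F = 184134087 (F = 3*301*(375 + 301² + 376*301) - 1*215169 = 3*301*(375 + 90601 + 113176) - 215169 = 3*301*204152 - 215169 = 184349256 - 215169 = 184134087)
p = 1/184019621 (p = 1/(-114466 + 184134087) = 1/184019621 ≈ 5.4342e-9)
p/(y(-45, 327) - 1*(-424021)) = 1/(184019621*(-45 - 1*(-424021))) = 1/(184019621*(-45 + 424021)) = (1/184019621)/423976 = (1/184019621)*(1/423976) = 1/78019902833096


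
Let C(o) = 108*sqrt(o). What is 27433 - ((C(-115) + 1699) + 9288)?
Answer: 16446 - 108*I*sqrt(115) ≈ 16446.0 - 1158.2*I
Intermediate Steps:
27433 - ((C(-115) + 1699) + 9288) = 27433 - ((108*sqrt(-115) + 1699) + 9288) = 27433 - ((108*(I*sqrt(115)) + 1699) + 9288) = 27433 - ((108*I*sqrt(115) + 1699) + 9288) = 27433 - ((1699 + 108*I*sqrt(115)) + 9288) = 27433 - (10987 + 108*I*sqrt(115)) = 27433 + (-10987 - 108*I*sqrt(115)) = 16446 - 108*I*sqrt(115)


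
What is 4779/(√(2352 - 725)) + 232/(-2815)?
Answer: -232/2815 + 4779*√1627/1627 ≈ 118.40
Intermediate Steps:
4779/(√(2352 - 725)) + 232/(-2815) = 4779/(√1627) + 232*(-1/2815) = 4779*(√1627/1627) - 232/2815 = 4779*√1627/1627 - 232/2815 = -232/2815 + 4779*√1627/1627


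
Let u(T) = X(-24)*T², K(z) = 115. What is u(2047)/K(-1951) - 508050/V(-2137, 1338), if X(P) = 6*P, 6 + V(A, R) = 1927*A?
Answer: -21606638033502/4118005 ≈ -5.2469e+6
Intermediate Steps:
V(A, R) = -6 + 1927*A
u(T) = -144*T² (u(T) = (6*(-24))*T² = -144*T²)
u(2047)/K(-1951) - 508050/V(-2137, 1338) = -144*2047²/115 - 508050/(-6 + 1927*(-2137)) = -144*4190209*(1/115) - 508050/(-6 - 4117999) = -603390096*1/115 - 508050/(-4118005) = -26234352/5 - 508050*(-1/4118005) = -26234352/5 + 101610/823601 = -21606638033502/4118005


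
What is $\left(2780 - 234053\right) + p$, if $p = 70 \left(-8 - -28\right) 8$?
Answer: $-220073$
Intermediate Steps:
$p = 11200$ ($p = 70 \left(-8 + 28\right) 8 = 70 \cdot 20 \cdot 8 = 1400 \cdot 8 = 11200$)
$\left(2780 - 234053\right) + p = \left(2780 - 234053\right) + 11200 = -231273 + 11200 = -220073$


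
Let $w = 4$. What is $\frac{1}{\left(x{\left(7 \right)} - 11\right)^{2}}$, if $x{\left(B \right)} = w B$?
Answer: $\frac{1}{289} \approx 0.0034602$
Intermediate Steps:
$x{\left(B \right)} = 4 B$
$\frac{1}{\left(x{\left(7 \right)} - 11\right)^{2}} = \frac{1}{\left(4 \cdot 7 - 11\right)^{2}} = \frac{1}{\left(28 - 11\right)^{2}} = \frac{1}{17^{2}} = \frac{1}{289}$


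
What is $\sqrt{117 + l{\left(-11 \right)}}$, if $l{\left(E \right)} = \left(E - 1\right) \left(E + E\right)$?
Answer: $\sqrt{381} \approx 19.519$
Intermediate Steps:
$l{\left(E \right)} = 2 E \left(-1 + E\right)$ ($l{\left(E \right)} = \left(-1 + E\right) 2 E = 2 E \left(-1 + E\right)$)
$\sqrt{117 + l{\left(-11 \right)}} = \sqrt{117 + 2 \left(-11\right) \left(-1 - 11\right)} = \sqrt{117 + 2 \left(-11\right) \left(-12\right)} = \sqrt{117 + 264} = \sqrt{381}$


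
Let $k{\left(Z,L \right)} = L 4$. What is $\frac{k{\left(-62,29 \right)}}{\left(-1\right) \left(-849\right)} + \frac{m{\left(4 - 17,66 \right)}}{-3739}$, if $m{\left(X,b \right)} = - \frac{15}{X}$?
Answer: $\frac{5625677}{41267343} \approx 0.13632$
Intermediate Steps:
$k{\left(Z,L \right)} = 4 L$
$\frac{k{\left(-62,29 \right)}}{\left(-1\right) \left(-849\right)} + \frac{m{\left(4 - 17,66 \right)}}{-3739} = \frac{4 \cdot 29}{\left(-1\right) \left(-849\right)} + \frac{\left(-15\right) \frac{1}{4 - 17}}{-3739} = \frac{116}{849} + - \frac{15}{4 - 17} \left(- \frac{1}{3739}\right) = 116 \cdot \frac{1}{849} + - \frac{15}{-13} \left(- \frac{1}{3739}\right) = \frac{116}{849} + \left(-15\right) \left(- \frac{1}{13}\right) \left(- \frac{1}{3739}\right) = \frac{116}{849} + \frac{15}{13} \left(- \frac{1}{3739}\right) = \frac{116}{849} - \frac{15}{48607} = \frac{5625677}{41267343}$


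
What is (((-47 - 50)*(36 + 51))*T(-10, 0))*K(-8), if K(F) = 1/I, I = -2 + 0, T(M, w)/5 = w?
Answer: 0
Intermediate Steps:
T(M, w) = 5*w
I = -2
K(F) = -½ (K(F) = 1/(-2) = -½)
(((-47 - 50)*(36 + 51))*T(-10, 0))*K(-8) = (((-47 - 50)*(36 + 51))*(5*0))*(-½) = (-97*87*0)*(-½) = -8439*0*(-½) = 0*(-½) = 0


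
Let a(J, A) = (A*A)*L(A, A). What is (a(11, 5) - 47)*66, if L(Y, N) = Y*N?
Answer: 38148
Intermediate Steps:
L(Y, N) = N*Y
a(J, A) = A⁴ (a(J, A) = (A*A)*(A*A) = A²*A² = A⁴)
(a(11, 5) - 47)*66 = (5⁴ - 47)*66 = (625 - 47)*66 = 578*66 = 38148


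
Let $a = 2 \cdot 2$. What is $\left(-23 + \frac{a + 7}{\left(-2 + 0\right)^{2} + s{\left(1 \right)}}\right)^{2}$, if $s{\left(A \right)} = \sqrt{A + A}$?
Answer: $\frac{38763}{98} + \frac{1529 \sqrt{2}}{49} \approx 439.67$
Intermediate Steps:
$a = 4$
$s{\left(A \right)} = \sqrt{2} \sqrt{A}$ ($s{\left(A \right)} = \sqrt{2 A} = \sqrt{2} \sqrt{A}$)
$\left(-23 + \frac{a + 7}{\left(-2 + 0\right)^{2} + s{\left(1 \right)}}\right)^{2} = \left(-23 + \frac{4 + 7}{\left(-2 + 0\right)^{2} + \sqrt{2} \sqrt{1}}\right)^{2} = \left(-23 + \frac{11}{\left(-2\right)^{2} + \sqrt{2} \cdot 1}\right)^{2} = \left(-23 + \frac{11}{4 + \sqrt{2}}\right)^{2}$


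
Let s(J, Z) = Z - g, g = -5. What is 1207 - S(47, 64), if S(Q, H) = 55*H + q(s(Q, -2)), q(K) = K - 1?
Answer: -2315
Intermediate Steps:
s(J, Z) = 5 + Z (s(J, Z) = Z - 1*(-5) = Z + 5 = 5 + Z)
q(K) = -1 + K
S(Q, H) = 2 + 55*H (S(Q, H) = 55*H + (-1 + (5 - 2)) = 55*H + (-1 + 3) = 55*H + 2 = 2 + 55*H)
1207 - S(47, 64) = 1207 - (2 + 55*64) = 1207 - (2 + 3520) = 1207 - 1*3522 = 1207 - 3522 = -2315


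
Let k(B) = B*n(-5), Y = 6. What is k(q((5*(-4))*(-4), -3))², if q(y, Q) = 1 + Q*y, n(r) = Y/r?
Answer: 2056356/25 ≈ 82254.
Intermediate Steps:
n(r) = 6/r
k(B) = -6*B/5 (k(B) = B*(6/(-5)) = B*(6*(-⅕)) = B*(-6/5) = -6*B/5)
k(q((5*(-4))*(-4), -3))² = (-6*(1 - 3*5*(-4)*(-4))/5)² = (-6*(1 - (-60)*(-4))/5)² = (-6*(1 - 3*80)/5)² = (-6*(1 - 240)/5)² = (-6/5*(-239))² = (1434/5)² = 2056356/25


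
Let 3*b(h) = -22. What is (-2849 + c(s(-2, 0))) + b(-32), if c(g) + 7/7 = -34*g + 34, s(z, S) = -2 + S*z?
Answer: -8266/3 ≈ -2755.3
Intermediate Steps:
b(h) = -22/3 (b(h) = (⅓)*(-22) = -22/3)
c(g) = 33 - 34*g (c(g) = -1 + (-34*g + 34) = -1 + (34 - 34*g) = 33 - 34*g)
(-2849 + c(s(-2, 0))) + b(-32) = (-2849 + (33 - 34*(-2 + 0*(-2)))) - 22/3 = (-2849 + (33 - 34*(-2 + 0))) - 22/3 = (-2849 + (33 - 34*(-2))) - 22/3 = (-2849 + (33 + 68)) - 22/3 = (-2849 + 101) - 22/3 = -2748 - 22/3 = -8266/3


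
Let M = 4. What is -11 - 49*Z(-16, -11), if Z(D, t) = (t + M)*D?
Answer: -5499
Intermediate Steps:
Z(D, t) = D*(4 + t) (Z(D, t) = (t + 4)*D = (4 + t)*D = D*(4 + t))
-11 - 49*Z(-16, -11) = -11 - (-784)*(4 - 11) = -11 - (-784)*(-7) = -11 - 49*112 = -11 - 5488 = -5499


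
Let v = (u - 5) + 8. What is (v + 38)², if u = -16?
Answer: 625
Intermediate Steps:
v = -13 (v = (-16 - 5) + 8 = -21 + 8 = -13)
(v + 38)² = (-13 + 38)² = 25² = 625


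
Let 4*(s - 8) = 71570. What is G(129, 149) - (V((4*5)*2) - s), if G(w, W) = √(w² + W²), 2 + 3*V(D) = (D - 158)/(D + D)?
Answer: 2148199/120 + √38842 ≈ 18099.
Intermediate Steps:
s = 35801/2 (s = 8 + (¼)*71570 = 8 + 35785/2 = 35801/2 ≈ 17901.)
V(D) = -⅔ + (-158 + D)/(6*D) (V(D) = -⅔ + ((D - 158)/(D + D))/3 = -⅔ + ((-158 + D)/((2*D)))/3 = -⅔ + ((-158 + D)*(1/(2*D)))/3 = -⅔ + ((-158 + D)/(2*D))/3 = -⅔ + (-158 + D)/(6*D))
G(w, W) = √(W² + w²)
G(129, 149) - (V((4*5)*2) - s) = √(149² + 129²) - ((-158 - 3*4*5*2)/(6*(((4*5)*2))) - 1*35801/2) = √(22201 + 16641) - ((-158 - 60*2)/(6*((20*2))) - 35801/2) = √38842 - ((⅙)*(-158 - 3*40)/40 - 35801/2) = √38842 - ((⅙)*(1/40)*(-158 - 120) - 35801/2) = √38842 - ((⅙)*(1/40)*(-278) - 35801/2) = √38842 - (-139/120 - 35801/2) = √38842 - 1*(-2148199/120) = √38842 + 2148199/120 = 2148199/120 + √38842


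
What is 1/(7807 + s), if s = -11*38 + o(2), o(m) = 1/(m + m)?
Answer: 4/29557 ≈ 0.00013533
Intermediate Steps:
o(m) = 1/(2*m)
s = -1671/4 (s = -11*38 + (½)/2 = -418 + (½)*(½) = -418 + ¼ = -1671/4 ≈ -417.75)
1/(7807 + s) = 1/(7807 - 1671/4) = 1/(29557/4) = 4/29557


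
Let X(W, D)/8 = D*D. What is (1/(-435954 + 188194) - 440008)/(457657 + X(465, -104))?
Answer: -1253061863/1549738800 ≈ -0.80856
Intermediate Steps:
X(W, D) = 8*D² (X(W, D) = 8*(D*D) = 8*D²)
(1/(-435954 + 188194) - 440008)/(457657 + X(465, -104)) = (1/(-435954 + 188194) - 440008)/(457657 + 8*(-104)²) = (1/(-247760) - 440008)/(457657 + 8*10816) = (-1/247760 - 440008)/(457657 + 86528) = -109016382081/247760/544185 = -109016382081/247760*1/544185 = -1253061863/1549738800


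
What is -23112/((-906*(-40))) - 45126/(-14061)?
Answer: 166971/64930 ≈ 2.5716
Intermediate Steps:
-23112/((-906*(-40))) - 45126/(-14061) = -23112/36240 - 45126*(-1/14061) = -23112*1/36240 + 138/43 = -963/1510 + 138/43 = 166971/64930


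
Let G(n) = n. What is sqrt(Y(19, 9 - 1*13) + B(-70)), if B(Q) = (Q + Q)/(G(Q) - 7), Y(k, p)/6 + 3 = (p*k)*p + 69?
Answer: 2*sqrt(67210)/11 ≈ 47.136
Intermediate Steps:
Y(k, p) = 396 + 6*k*p**2 (Y(k, p) = -18 + 6*((p*k)*p + 69) = -18 + 6*((k*p)*p + 69) = -18 + 6*(k*p**2 + 69) = -18 + 6*(69 + k*p**2) = -18 + (414 + 6*k*p**2) = 396 + 6*k*p**2)
B(Q) = 2*Q/(-7 + Q) (B(Q) = (Q + Q)/(Q - 7) = (2*Q)/(-7 + Q) = 2*Q/(-7 + Q))
sqrt(Y(19, 9 - 1*13) + B(-70)) = sqrt((396 + 6*19*(9 - 1*13)**2) + 2*(-70)/(-7 - 70)) = sqrt((396 + 6*19*(9 - 13)**2) + 2*(-70)/(-77)) = sqrt((396 + 6*19*(-4)**2) + 2*(-70)*(-1/77)) = sqrt((396 + 6*19*16) + 20/11) = sqrt((396 + 1824) + 20/11) = sqrt(2220 + 20/11) = sqrt(24440/11) = 2*sqrt(67210)/11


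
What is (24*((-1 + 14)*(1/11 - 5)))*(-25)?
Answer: 421200/11 ≈ 38291.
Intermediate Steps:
(24*((-1 + 14)*(1/11 - 5)))*(-25) = (24*(13*(1/11 - 5)))*(-25) = (24*(13*(-54/11)))*(-25) = (24*(-702/11))*(-25) = -16848/11*(-25) = 421200/11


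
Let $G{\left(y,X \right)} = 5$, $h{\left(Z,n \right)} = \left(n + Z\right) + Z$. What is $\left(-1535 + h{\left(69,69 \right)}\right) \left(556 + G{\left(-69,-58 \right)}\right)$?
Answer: $-745008$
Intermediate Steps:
$h{\left(Z,n \right)} = n + 2 Z$ ($h{\left(Z,n \right)} = \left(Z + n\right) + Z = n + 2 Z$)
$\left(-1535 + h{\left(69,69 \right)}\right) \left(556 + G{\left(-69,-58 \right)}\right) = \left(-1535 + \left(69 + 2 \cdot 69\right)\right) \left(556 + 5\right) = \left(-1535 + \left(69 + 138\right)\right) 561 = \left(-1535 + 207\right) 561 = \left(-1328\right) 561 = -745008$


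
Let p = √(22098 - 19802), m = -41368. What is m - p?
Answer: -41368 - 2*√574 ≈ -41416.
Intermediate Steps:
p = 2*√574 (p = √2296 = 2*√574 ≈ 47.917)
m - p = -41368 - 2*√574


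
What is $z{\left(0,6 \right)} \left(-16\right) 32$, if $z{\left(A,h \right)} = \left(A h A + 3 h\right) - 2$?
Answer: $-8192$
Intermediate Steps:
$z{\left(A,h \right)} = -2 + 3 h + h A^{2}$ ($z{\left(A,h \right)} = \left(h A^{2} + 3 h\right) - 2 = \left(3 h + h A^{2}\right) - 2 = -2 + 3 h + h A^{2}$)
$z{\left(0,6 \right)} \left(-16\right) 32 = \left(-2 + 3 \cdot 6 + 6 \cdot 0^{2}\right) \left(-16\right) 32 = \left(-2 + 18 + 6 \cdot 0\right) \left(-16\right) 32 = \left(-2 + 18 + 0\right) \left(-16\right) 32 = 16 \left(-16\right) 32 = \left(-256\right) 32 = -8192$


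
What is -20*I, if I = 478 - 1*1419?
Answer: 18820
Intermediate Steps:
I = -941 (I = 478 - 1419 = -941)
-20*I = -20*(-941) = 18820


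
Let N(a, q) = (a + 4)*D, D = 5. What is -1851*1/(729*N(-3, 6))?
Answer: -617/1215 ≈ -0.50782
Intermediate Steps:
N(a, q) = 20 + 5*a (N(a, q) = (a + 4)*5 = (4 + a)*5 = 20 + 5*a)
-1851*1/(729*N(-3, 6)) = -1851*1/(729*(20 + 5*(-3))) = -1851*1/(729*(20 - 15)) = -1851/(5*729) = -1851/3645 = -1851*1/3645 = -617/1215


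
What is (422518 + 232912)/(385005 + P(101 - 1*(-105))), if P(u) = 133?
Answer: 327715/192569 ≈ 1.7018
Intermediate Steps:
(422518 + 232912)/(385005 + P(101 - 1*(-105))) = (422518 + 232912)/(385005 + 133) = 655430/385138 = 655430*(1/385138) = 327715/192569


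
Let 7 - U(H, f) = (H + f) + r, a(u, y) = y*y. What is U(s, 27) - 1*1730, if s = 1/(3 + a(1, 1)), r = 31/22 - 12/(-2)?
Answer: -77337/44 ≈ -1757.7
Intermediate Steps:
r = 163/22 (r = 31*(1/22) - 12*(-½) = 31/22 + 6 = 163/22 ≈ 7.4091)
a(u, y) = y²
s = ¼ (s = 1/(3 + 1²) = 1/(3 + 1) = 1/4 = ¼ ≈ 0.25000)
U(H, f) = -9/22 - H - f (U(H, f) = 7 - ((H + f) + 163/22) = 7 - (163/22 + H + f) = 7 + (-163/22 - H - f) = -9/22 - H - f)
U(s, 27) - 1*1730 = (-9/22 - 1*¼ - 1*27) - 1*1730 = (-9/22 - ¼ - 27) - 1730 = -1217/44 - 1730 = -77337/44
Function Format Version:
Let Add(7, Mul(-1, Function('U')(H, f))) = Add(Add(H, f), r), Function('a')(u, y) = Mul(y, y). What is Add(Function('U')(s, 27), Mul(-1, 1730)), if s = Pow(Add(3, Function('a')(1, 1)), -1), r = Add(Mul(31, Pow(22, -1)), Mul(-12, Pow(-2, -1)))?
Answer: Rational(-77337, 44) ≈ -1757.7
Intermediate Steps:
r = Rational(163, 22) (r = Add(Mul(31, Rational(1, 22)), Mul(-12, Rational(-1, 2))) = Add(Rational(31, 22), 6) = Rational(163, 22) ≈ 7.4091)
Function('a')(u, y) = Pow(y, 2)
s = Rational(1, 4) (s = Pow(Add(3, Pow(1, 2)), -1) = Pow(Add(3, 1), -1) = Pow(4, -1) = Rational(1, 4) ≈ 0.25000)
Function('U')(H, f) = Add(Rational(-9, 22), Mul(-1, H), Mul(-1, f)) (Function('U')(H, f) = Add(7, Mul(-1, Add(Add(H, f), Rational(163, 22)))) = Add(7, Mul(-1, Add(Rational(163, 22), H, f))) = Add(7, Add(Rational(-163, 22), Mul(-1, H), Mul(-1, f))) = Add(Rational(-9, 22), Mul(-1, H), Mul(-1, f)))
Add(Function('U')(s, 27), Mul(-1, 1730)) = Add(Add(Rational(-9, 22), Mul(-1, Rational(1, 4)), Mul(-1, 27)), Mul(-1, 1730)) = Add(Add(Rational(-9, 22), Rational(-1, 4), -27), -1730) = Add(Rational(-1217, 44), -1730) = Rational(-77337, 44)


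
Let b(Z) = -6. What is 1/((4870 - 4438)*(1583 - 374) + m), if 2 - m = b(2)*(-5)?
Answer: 1/522260 ≈ 1.9148e-6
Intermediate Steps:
m = -28 (m = 2 - (-6)*(-5) = 2 - 1*30 = 2 - 30 = -28)
1/((4870 - 4438)*(1583 - 374) + m) = 1/((4870 - 4438)*(1583 - 374) - 28) = 1/(432*1209 - 28) = 1/(522288 - 28) = 1/522260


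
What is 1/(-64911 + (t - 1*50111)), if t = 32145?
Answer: -1/82877 ≈ -1.2066e-5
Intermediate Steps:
1/(-64911 + (t - 1*50111)) = 1/(-64911 + (32145 - 1*50111)) = 1/(-64911 + (32145 - 50111)) = 1/(-64911 - 17966) = 1/(-82877) = -1/82877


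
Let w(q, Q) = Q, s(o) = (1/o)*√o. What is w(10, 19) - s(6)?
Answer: 19 - √6/6 ≈ 18.592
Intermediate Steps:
s(o) = o^(-½) (s(o) = √o/o = o^(-½))
w(10, 19) - s(6) = 19 - 1/√6 = 19 - √6/6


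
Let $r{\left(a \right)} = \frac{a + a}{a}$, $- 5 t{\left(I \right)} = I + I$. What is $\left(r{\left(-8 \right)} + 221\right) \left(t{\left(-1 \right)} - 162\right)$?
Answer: $- \frac{180184}{5} \approx -36037.0$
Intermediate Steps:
$t{\left(I \right)} = - \frac{2 I}{5}$ ($t{\left(I \right)} = - \frac{I + I}{5} = - \frac{2 I}{5}$)
$r{\left(a \right)} = 2$ ($r{\left(a \right)} = \frac{2 a}{a} = 2$)
$\left(r{\left(-8 \right)} + 221\right) \left(t{\left(-1 \right)} - 162\right) = \left(2 + 221\right) \left(\left(- \frac{2}{5}\right) \left(-1\right) - 162\right) = 223 \left(\frac{2}{5} - 162\right) = 223 \left(- \frac{808}{5}\right) = - \frac{180184}{5}$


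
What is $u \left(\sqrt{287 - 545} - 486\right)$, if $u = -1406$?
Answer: $683316 - 1406 i \sqrt{258} \approx 6.8332 \cdot 10^{5} - 22584.0 i$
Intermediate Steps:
$u \left(\sqrt{287 - 545} - 486\right) = - 1406 \left(\sqrt{287 - 545} - 486\right) = - 1406 \left(\sqrt{-258} - 486\right) = - 1406 \left(i \sqrt{258} - 486\right) = - 1406 \left(-486 + i \sqrt{258}\right) = 683316 - 1406 i \sqrt{258}$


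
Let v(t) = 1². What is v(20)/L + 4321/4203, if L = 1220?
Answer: 5275823/5127660 ≈ 1.0289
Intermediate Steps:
v(t) = 1
v(20)/L + 4321/4203 = 1/1220 + 4321/4203 = 5275823/5127660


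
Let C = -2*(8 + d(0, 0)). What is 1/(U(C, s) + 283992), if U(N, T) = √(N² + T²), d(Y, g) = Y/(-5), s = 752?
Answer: 35499/10081361288 - √2210/5040680644 ≈ 3.5119e-6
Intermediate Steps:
d(Y, g) = -Y/5 (d(Y, g) = Y*(-⅕) = -Y/5)
C = -16 (C = -2*(8 - ⅕*0) = -2*(8 + 0) = -2*8 = -16)
1/(U(C, s) + 283992) = 1/(√((-16)² + 752²) + 283992) = 1/(√(256 + 565504) + 283992) = 1/(√565760 + 283992) = 1/(16*√2210 + 283992) = 1/(283992 + 16*√2210)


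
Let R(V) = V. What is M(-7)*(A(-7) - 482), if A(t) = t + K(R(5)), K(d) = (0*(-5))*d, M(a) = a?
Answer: 3423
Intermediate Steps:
K(d) = 0 (K(d) = 0*d = 0)
A(t) = t (A(t) = t + 0 = t)
M(-7)*(A(-7) - 482) = -7*(-7 - 482) = -7*(-489) = 3423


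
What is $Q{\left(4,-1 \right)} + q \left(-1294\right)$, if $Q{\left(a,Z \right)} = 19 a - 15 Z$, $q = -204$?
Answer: $264067$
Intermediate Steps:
$Q{\left(a,Z \right)} = - 15 Z + 19 a$
$Q{\left(4,-1 \right)} + q \left(-1294\right) = \left(\left(-15\right) \left(-1\right) + 19 \cdot 4\right) - -263976 = \left(15 + 76\right) + 263976 = 91 + 263976 = 264067$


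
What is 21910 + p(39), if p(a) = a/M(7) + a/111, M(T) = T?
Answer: 5676224/259 ≈ 21916.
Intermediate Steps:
p(a) = 118*a/777 (p(a) = a/7 + a/111 = 118*a/777)
21910 + p(39) = 21910 + (118/777)*39 = 21910 + 1534/259 = 5676224/259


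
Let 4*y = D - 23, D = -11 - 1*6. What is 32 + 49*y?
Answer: -458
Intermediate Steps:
D = -17 (D = -11 - 6 = -17)
y = -10 (y = (-17 - 23)/4 = (¼)*(-40) = -10)
32 + 49*y = 32 + 49*(-10) = 32 - 490 = -458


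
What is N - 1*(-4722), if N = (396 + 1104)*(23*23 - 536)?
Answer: -5778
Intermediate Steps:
N = -10500 (N = 1500*(529 - 536) = 1500*(-7) = -10500)
N - 1*(-4722) = -10500 - 1*(-4722) = -10500 + 4722 = -5778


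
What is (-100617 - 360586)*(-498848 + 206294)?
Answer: 134926782462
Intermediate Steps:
(-100617 - 360586)*(-498848 + 206294) = -461203*(-292554) = 134926782462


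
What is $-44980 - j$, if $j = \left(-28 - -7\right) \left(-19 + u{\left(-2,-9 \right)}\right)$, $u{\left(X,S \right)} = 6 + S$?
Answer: $-45442$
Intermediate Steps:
$j = 462$ ($j = \left(-28 - -7\right) \left(-19 + \left(6 - 9\right)\right) = \left(-28 + 7\right) \left(-19 - 3\right) = \left(-21\right) \left(-22\right) = 462$)
$-44980 - j = -44980 - 462 = -45442$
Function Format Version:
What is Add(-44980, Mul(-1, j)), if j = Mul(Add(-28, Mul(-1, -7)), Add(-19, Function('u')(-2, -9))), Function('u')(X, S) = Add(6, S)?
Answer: -45442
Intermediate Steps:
j = 462 (j = Mul(Add(-28, Mul(-1, -7)), Add(-19, Add(6, -9))) = Mul(Add(-28, 7), Add(-19, -3)) = Mul(-21, -22) = 462)
Add(-44980, Mul(-1, j)) = Add(-44980, Mul(-1, 462)) = Add(-44980, -462) = -45442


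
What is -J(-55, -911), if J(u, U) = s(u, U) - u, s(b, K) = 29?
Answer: -84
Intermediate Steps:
J(u, U) = 29 - u
-J(-55, -911) = -(29 - 1*(-55)) = -(29 + 55) = -1*84 = -84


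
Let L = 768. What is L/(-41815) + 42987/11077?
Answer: 1788994269/463184755 ≈ 3.8624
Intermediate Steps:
L/(-41815) + 42987/11077 = 768/(-41815) + 42987/11077 = 768*(-1/41815) + 42987*(1/11077) = -768/41815 + 42987/11077 = 1788994269/463184755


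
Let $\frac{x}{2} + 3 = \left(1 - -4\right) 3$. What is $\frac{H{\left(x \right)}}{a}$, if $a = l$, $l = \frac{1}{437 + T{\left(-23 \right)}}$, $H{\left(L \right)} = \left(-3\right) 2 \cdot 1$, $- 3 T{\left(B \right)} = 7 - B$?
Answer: $-2562$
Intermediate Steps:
$T{\left(B \right)} = - \frac{7}{3} + \frac{B}{3}$ ($T{\left(B \right)} = - \frac{7 - B}{3} = - \frac{7}{3} + \frac{B}{3}$)
$x = 24$ ($x = -6 + 2 \left(1 - -4\right) 3 = -6 + 2 \left(1 + 4\right) 3 = -6 + 2 \cdot 5 \cdot 3 = -6 + 2 \cdot 15 = -6 + 30 = 24$)
$H{\left(L \right)} = -6$ ($H{\left(L \right)} = \left(-6\right) 1 = -6$)
$l = \frac{1}{427}$ ($l = \frac{1}{437 + \left(- \frac{7}{3} + \frac{1}{3} \left(-23\right)\right)} = \frac{1}{437 - 10} = \frac{1}{427} \approx 0.0023419$)
$a = \frac{1}{427} \approx 0.0023419$
$\frac{H{\left(x \right)}}{a} = - 6 \frac{1}{\frac{1}{427}} = \left(-6\right) 427 = -2562$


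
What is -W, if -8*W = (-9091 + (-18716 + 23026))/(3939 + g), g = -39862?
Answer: 4781/287384 ≈ 0.016636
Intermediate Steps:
W = -4781/287384 (W = -(-9091 + (-18716 + 23026))/(8*(3939 - 39862)) = -(-9091 + 4310)/(8*(-35923)) = -(-4781)*(-1)/(8*35923) = -⅛*4781/35923 = -4781/287384 ≈ -0.016636)
-W = -1*(-4781/287384) = 4781/287384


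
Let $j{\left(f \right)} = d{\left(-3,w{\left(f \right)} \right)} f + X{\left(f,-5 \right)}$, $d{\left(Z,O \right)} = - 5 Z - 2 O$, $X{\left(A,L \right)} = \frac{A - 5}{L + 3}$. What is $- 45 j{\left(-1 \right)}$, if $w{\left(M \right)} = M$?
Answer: $630$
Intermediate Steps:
$X{\left(A,L \right)} = \frac{-5 + A}{3 + L}$
$j{\left(f \right)} = \frac{5}{2} - \frac{f}{2} + f \left(15 - 2 f\right)$ ($j{\left(f \right)} = \left(\left(-5\right) \left(-3\right) - 2 f\right) f + \frac{-5 + f}{3 - 5} = \left(15 - 2 f\right) f + \frac{-5 + f}{-2} = f \left(15 - 2 f\right) - \frac{-5 + f}{2} = f \left(15 - 2 f\right) - \left(- \frac{5}{2} + \frac{f}{2}\right) = \frac{5}{2} - \frac{f}{2} + f \left(15 - 2 f\right)$)
$- 45 j{\left(-1 \right)} = - 45 \left(\frac{5}{2} - 2 \left(-1\right)^{2} + \frac{29}{2} \left(-1\right)\right) = - 45 \left(\frac{5}{2} - 2 - \frac{29}{2}\right) = - 45 \left(-14\right) = \left(-1\right) \left(-630\right) = 630$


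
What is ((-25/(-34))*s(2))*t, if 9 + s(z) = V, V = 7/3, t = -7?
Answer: 1750/51 ≈ 34.314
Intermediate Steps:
V = 7/3 (V = 7*(⅓) = 7/3 ≈ 2.3333)
s(z) = -20/3 (s(z) = -9 + 7/3 = -20/3)
((-25/(-34))*s(2))*t = (-25/(-34)*(-20/3))*(-7) = (-25*(-1/34)*(-20/3))*(-7) = ((25/34)*(-20/3))*(-7) = -250/51*(-7) = 1750/51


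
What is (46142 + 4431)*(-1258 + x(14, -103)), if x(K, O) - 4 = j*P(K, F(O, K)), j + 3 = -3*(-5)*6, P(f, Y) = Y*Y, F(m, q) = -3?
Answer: -23819883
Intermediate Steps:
P(f, Y) = Y²
j = 87 (j = -3 - 3*(-5)*6 = -3 + 15*6 = -3 + 90 = 87)
x(K, O) = 787 (x(K, O) = 4 + 87*(-3)² = 4 + 87*9 = 4 + 783 = 787)
(46142 + 4431)*(-1258 + x(14, -103)) = (46142 + 4431)*(-1258 + 787) = 50573*(-471) = -23819883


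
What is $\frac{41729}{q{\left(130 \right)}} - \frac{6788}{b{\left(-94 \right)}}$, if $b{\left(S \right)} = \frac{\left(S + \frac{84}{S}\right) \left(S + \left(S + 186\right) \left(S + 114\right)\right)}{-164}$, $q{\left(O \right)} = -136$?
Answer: $- \frac{41508272323}{132381720} \approx -313.55$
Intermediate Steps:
$b{\left(S \right)} = - \frac{\left(S + \frac{84}{S}\right) \left(S + \left(114 + S\right) \left(186 + S\right)\right)}{164}$ ($b{\left(S \right)} = \left(S + \frac{84}{S}\right) \left(S + \left(186 + S\right) \left(114 + S\right)\right) \left(- \frac{1}{164}\right) = \left(S + \frac{84}{S}\right) \left(S + \left(114 + S\right) \left(186 + S\right)\right) \left(- \frac{1}{164}\right) = - \frac{\left(S + \frac{84}{S}\right) \left(S + \left(114 + S\right) \left(186 + S\right)\right)}{164}$)
$\frac{41729}{q{\left(130 \right)}} - \frac{6788}{b{\left(-94 \right)}} = \frac{41729}{-136} - \frac{6788}{\frac{1}{164} \frac{1}{-94} \left(-1781136 - - 94 \left(25284 + \left(-94\right)^{3} + 301 \left(-94\right)^{2} + 21288 \left(-94\right)\right)\right)} = 41729 \left(- \frac{1}{136}\right) - \frac{6788}{\frac{1}{164} \left(- \frac{1}{94}\right) \left(-1781136 - - 94 \left(25284 - 830584 + 301 \cdot 8836 - 2001072\right)\right)} = - \frac{41729}{136} - \frac{6788}{\frac{1}{164} \left(- \frac{1}{94}\right) \left(-1781136 - - 94 \left(25284 - 830584 + 2659636 - 2001072\right)\right)} = - \frac{41729}{136} - \frac{6788}{\frac{1}{164} \left(- \frac{1}{94}\right) \left(-1781136 - \left(-94\right) \left(-146736\right)\right)} = - \frac{41729}{136} - \frac{6788}{\frac{1}{164} \left(- \frac{1}{94}\right) \left(-1781136 - 13793184\right)} = - \frac{41729}{136} - \frac{6788}{\frac{1}{164} \left(- \frac{1}{94}\right) \left(-15574320\right)} = - \frac{41729}{136} - \frac{6788}{\frac{1946790}{1927}} = - \frac{41729}{136} - \frac{6540238}{973395} = - \frac{41508272323}{132381720}$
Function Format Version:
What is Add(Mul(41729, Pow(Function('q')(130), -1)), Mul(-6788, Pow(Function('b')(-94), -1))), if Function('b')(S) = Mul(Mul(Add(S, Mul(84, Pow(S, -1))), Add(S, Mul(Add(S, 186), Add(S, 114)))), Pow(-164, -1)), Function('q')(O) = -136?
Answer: Rational(-41508272323, 132381720) ≈ -313.55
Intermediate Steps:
Function('b')(S) = Mul(Rational(-1, 164), Add(S, Mul(84, Pow(S, -1))), Add(S, Mul(Add(114, S), Add(186, S)))) (Function('b')(S) = Mul(Mul(Add(S, Mul(84, Pow(S, -1))), Add(S, Mul(Add(186, S), Add(114, S)))), Rational(-1, 164)) = Mul(Mul(Add(S, Mul(84, Pow(S, -1))), Add(S, Mul(Add(114, S), Add(186, S)))), Rational(-1, 164)) = Mul(Rational(-1, 164), Add(S, Mul(84, Pow(S, -1))), Add(S, Mul(Add(114, S), Add(186, S)))))
Add(Mul(41729, Pow(Function('q')(130), -1)), Mul(-6788, Pow(Function('b')(-94), -1))) = Add(Mul(41729, Pow(-136, -1)), Mul(-6788, Pow(Mul(Rational(1, 164), Pow(-94, -1), Add(-1781136, Mul(-1, -94, Add(25284, Pow(-94, 3), Mul(301, Pow(-94, 2)), Mul(21288, -94))))), -1))) = Add(Mul(41729, Rational(-1, 136)), Mul(-6788, Pow(Mul(Rational(1, 164), Rational(-1, 94), Add(-1781136, Mul(-1, -94, Add(25284, -830584, Mul(301, 8836), -2001072)))), -1))) = Add(Rational(-41729, 136), Mul(-6788, Pow(Mul(Rational(1, 164), Rational(-1, 94), Add(-1781136, Mul(-1, -94, Add(25284, -830584, 2659636, -2001072)))), -1))) = Add(Rational(-41729, 136), Mul(-6788, Pow(Mul(Rational(1, 164), Rational(-1, 94), Add(-1781136, Mul(-1, -94, -146736))), -1))) = Add(Rational(-41729, 136), Mul(-6788, Pow(Mul(Rational(1, 164), Rational(-1, 94), Add(-1781136, -13793184)), -1))) = Add(Rational(-41729, 136), Mul(-6788, Pow(Mul(Rational(1, 164), Rational(-1, 94), -15574320), -1))) = Add(Rational(-41729, 136), Mul(-6788, Pow(Rational(1946790, 1927), -1))) = Add(Rational(-41729, 136), Mul(-6788, Rational(1927, 1946790))) = Add(Rational(-41729, 136), Rational(-6540238, 973395)) = Rational(-41508272323, 132381720)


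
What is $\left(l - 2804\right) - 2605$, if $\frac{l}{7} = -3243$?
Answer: $-28110$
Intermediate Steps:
$l = -22701$ ($l = 7 \left(-3243\right) = -22701$)
$\left(l - 2804\right) - 2605 = \left(-22701 - 2804\right) - 2605 = -25505 - 2605 = -28110$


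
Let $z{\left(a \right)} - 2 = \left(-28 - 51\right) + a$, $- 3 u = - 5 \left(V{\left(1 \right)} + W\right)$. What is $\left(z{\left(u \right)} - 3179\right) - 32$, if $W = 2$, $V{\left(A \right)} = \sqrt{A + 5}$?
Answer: $- \frac{9854}{3} + \frac{5 \sqrt{6}}{3} \approx -3280.6$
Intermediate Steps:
$V{\left(A \right)} = \sqrt{5 + A}$
$u = \frac{10}{3} + \frac{5 \sqrt{6}}{3}$ ($u = - \frac{\left(-5\right) \left(\sqrt{5 + 1} + 2\right)}{3} = - \frac{\left(-5\right) \left(\sqrt{6} + 2\right)}{3} = - \frac{\left(-5\right) \left(2 + \sqrt{6}\right)}{3} = - \frac{-10 - 5 \sqrt{6}}{3} = \frac{10}{3} + \frac{5 \sqrt{6}}{3} \approx 7.4158$)
$z{\left(a \right)} = -77 + a$ ($z{\left(a \right)} = 2 + \left(\left(-28 - 51\right) + a\right) = 2 + \left(-79 + a\right) = -77 + a$)
$\left(z{\left(u \right)} - 3179\right) - 32 = \left(\left(-77 + \left(\frac{10}{3} + \frac{5 \sqrt{6}}{3}\right)\right) - 3179\right) - 32 = \left(\left(- \frac{221}{3} + \frac{5 \sqrt{6}}{3}\right) - 3179\right) - 32 = \left(- \frac{9758}{3} + \frac{5 \sqrt{6}}{3}\right) - 32 = - \frac{9854}{3} + \frac{5 \sqrt{6}}{3}$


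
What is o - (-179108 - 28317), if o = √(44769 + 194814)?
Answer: 207425 + √239583 ≈ 2.0791e+5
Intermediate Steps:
o = √239583 ≈ 489.47
o - (-179108 - 28317) = √239583 - (-179108 - 28317) = √239583 - 1*(-207425) = √239583 + 207425 = 207425 + √239583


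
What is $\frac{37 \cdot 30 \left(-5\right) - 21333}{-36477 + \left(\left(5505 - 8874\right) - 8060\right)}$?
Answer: $\frac{26883}{47906} \approx 0.56116$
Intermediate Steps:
$\frac{37 \cdot 30 \left(-5\right) - 21333}{-36477 + \left(\left(5505 - 8874\right) - 8060\right)} = \frac{1110 \left(-5\right) - 21333}{-36477 - 11429} = \frac{-5550 - 21333}{-36477 - 11429} = - \frac{26883}{-47906} = \left(-26883\right) \left(- \frac{1}{47906}\right) = \frac{26883}{47906}$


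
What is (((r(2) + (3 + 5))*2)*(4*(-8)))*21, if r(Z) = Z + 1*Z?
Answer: -16128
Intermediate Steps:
r(Z) = 2*Z (r(Z) = Z + Z = 2*Z)
(((r(2) + (3 + 5))*2)*(4*(-8)))*21 = (((2*2 + (3 + 5))*2)*(4*(-8)))*21 = (((4 + 8)*2)*(-32))*21 = ((12*2)*(-32))*21 = (24*(-32))*21 = -768*21 = -16128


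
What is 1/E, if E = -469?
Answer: -1/469 ≈ -0.0021322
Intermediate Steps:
1/E = 1/(-469) = -1/469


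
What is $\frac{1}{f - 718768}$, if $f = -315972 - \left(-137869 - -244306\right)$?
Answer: $- \frac{1}{1141177} \approx -8.7629 \cdot 10^{-7}$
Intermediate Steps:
$f = -422409$ ($f = -315972 - \left(-137869 + 244306\right) = -315972 - 106437 = -422409$)
$\frac{1}{f - 718768} = \frac{1}{-422409 - 718768} = \frac{1}{-1141177} = - \frac{1}{1141177}$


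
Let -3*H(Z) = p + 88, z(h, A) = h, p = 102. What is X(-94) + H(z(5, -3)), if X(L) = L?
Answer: -472/3 ≈ -157.33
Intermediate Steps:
H(Z) = -190/3 (H(Z) = -(102 + 88)/3 = -1/3*190 = -190/3)
X(-94) + H(z(5, -3)) = -94 - 190/3 = -472/3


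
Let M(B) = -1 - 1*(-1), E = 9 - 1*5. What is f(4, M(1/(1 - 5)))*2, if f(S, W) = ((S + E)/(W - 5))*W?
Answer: 0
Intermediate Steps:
E = 4 (E = 9 - 5 = 4)
M(B) = 0 (M(B) = -1 + 1 = 0)
f(S, W) = W*(4 + S)/(-5 + W) (f(S, W) = ((S + 4)/(W - 5))*W = ((4 + S)/(-5 + W))*W = W*(4 + S)/(-5 + W))
f(4, M(1/(1 - 5)))*2 = (0*(4 + 4)/(-5 + 0))*2 = (0*8/(-5))*2 = (0*(-⅕)*8)*2 = 0*2 = 0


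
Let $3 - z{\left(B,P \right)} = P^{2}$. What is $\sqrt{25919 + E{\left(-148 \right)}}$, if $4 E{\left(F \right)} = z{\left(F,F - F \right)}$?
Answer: $\frac{\sqrt{103679}}{2} \approx 161.0$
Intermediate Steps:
$z{\left(B,P \right)} = 3 - P^{2}$
$E{\left(F \right)} = \frac{3}{4}$ ($E{\left(F \right)} = \frac{3 - \left(F - F\right)^{2}}{4} = \frac{3 - 0^{2}}{4} = \frac{3 - 0}{4} = \frac{3 + 0}{4} = \frac{1}{4} \cdot 3 = \frac{3}{4}$)
$\sqrt{25919 + E{\left(-148 \right)}} = \sqrt{25919 + \frac{3}{4}} = \sqrt{\frac{103679}{4}} = \frac{\sqrt{103679}}{2}$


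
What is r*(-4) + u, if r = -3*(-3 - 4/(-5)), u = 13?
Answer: -67/5 ≈ -13.400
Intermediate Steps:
r = 33/5 (r = -3*(-3 - 4*(-1)/5) = -3*(-3 - 1*(-⅘)) = -3*(-3 + ⅘) = -3*(-11/5) = 33/5 ≈ 6.6000)
r*(-4) + u = (33/5)*(-4) + 13 = -132/5 + 13 = -67/5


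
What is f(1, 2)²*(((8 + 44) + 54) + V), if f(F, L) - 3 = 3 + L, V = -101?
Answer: 320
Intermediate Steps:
f(F, L) = 6 + L (f(F, L) = 3 + (3 + L) = 6 + L)
f(1, 2)²*(((8 + 44) + 54) + V) = (6 + 2)²*(((8 + 44) + 54) - 101) = 8²*((52 + 54) - 101) = 64*(106 - 101) = 64*5 = 320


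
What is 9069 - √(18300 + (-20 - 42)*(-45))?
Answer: 9069 - √21090 ≈ 8923.8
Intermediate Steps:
9069 - √(18300 + (-20 - 42)*(-45)) = 9069 - √(18300 - 62*(-45)) = 9069 - √(18300 + 2790) = 9069 - √21090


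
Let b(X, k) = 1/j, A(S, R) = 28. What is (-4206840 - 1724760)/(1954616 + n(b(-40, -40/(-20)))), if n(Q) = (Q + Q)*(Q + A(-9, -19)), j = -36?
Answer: -3843676800/1266590161 ≈ -3.0347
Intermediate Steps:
b(X, k) = -1/36 (b(X, k) = 1/(-36) = -1/36)
n(Q) = 2*Q*(28 + Q) (n(Q) = (Q + Q)*(Q + 28) = (2*Q)*(28 + Q) = 2*Q*(28 + Q))
(-4206840 - 1724760)/(1954616 + n(b(-40, -40/(-20)))) = (-4206840 - 1724760)/(1954616 + 2*(-1/36)*(28 - 1/36)) = -5931600/(1954616 + 2*(-1/36)*(1007/36)) = -5931600/(1954616 - 1007/648) = -5931600/1266590161/648 = -5931600*648/1266590161 = -3843676800/1266590161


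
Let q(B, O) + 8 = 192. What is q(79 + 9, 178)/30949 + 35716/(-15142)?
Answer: -551294178/234314879 ≈ -2.3528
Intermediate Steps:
q(B, O) = 184 (q(B, O) = -8 + 192 = 184)
q(79 + 9, 178)/30949 + 35716/(-15142) = 184/30949 + 35716/(-15142) = 184*(1/30949) + 35716*(-1/15142) = 184/30949 - 17858/7571 = -551294178/234314879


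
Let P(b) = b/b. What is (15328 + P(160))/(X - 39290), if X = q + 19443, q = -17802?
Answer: -15329/37649 ≈ -0.40716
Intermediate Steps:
P(b) = 1
X = 1641 (X = -17802 + 19443 = 1641)
(15328 + P(160))/(X - 39290) = (15328 + 1)/(1641 - 39290) = 15329/(-37649) = 15329*(-1/37649) = -15329/37649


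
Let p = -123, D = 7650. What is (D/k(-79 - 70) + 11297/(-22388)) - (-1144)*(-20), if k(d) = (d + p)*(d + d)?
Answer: -305298987927/13343248 ≈ -22880.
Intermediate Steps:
k(d) = 2*d*(-123 + d) (k(d) = (d - 123)*(d + d) = (-123 + d)*(2*d) = 2*d*(-123 + d))
(D/k(-79 - 70) + 11297/(-22388)) - (-1144)*(-20) = (7650/((2*(-79 - 70)*(-123 + (-79 - 70)))) + 11297/(-22388)) - (-1144)*(-20) = (7650/((2*(-149)*(-123 - 149))) + 11297*(-1/22388)) - 1*22880 = (7650/((2*(-149)*(-272))) - 11297/22388) - 22880 = (7650/81056 - 11297/22388) - 22880 = (7650*(1/81056) - 11297/22388) - 22880 = (225/2384 - 11297/22388) - 22880 = -5473687/13343248 - 22880 = -305298987927/13343248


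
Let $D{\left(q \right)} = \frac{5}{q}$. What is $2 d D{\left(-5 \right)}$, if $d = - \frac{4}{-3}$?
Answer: $- \frac{8}{3} \approx -2.6667$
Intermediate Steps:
$d = \frac{4}{3}$ ($d = \left(-4\right) \left(- \frac{1}{3}\right) = \frac{4}{3} \approx 1.3333$)
$2 d D{\left(-5 \right)} = 2 \cdot \frac{4}{3} \frac{5}{-5} = \frac{8 \cdot 5 \left(- \frac{1}{5}\right)}{3} = \frac{8}{3} \left(-1\right) = - \frac{8}{3}$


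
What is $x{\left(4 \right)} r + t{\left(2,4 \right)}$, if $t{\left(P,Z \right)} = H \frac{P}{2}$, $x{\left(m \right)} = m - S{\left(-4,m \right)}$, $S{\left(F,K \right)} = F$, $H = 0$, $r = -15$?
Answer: $-120$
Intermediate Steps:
$x{\left(m \right)} = 4 + m$ ($x{\left(m \right)} = m - -4 = m + 4 = 4 + m$)
$t{\left(P,Z \right)} = 0$ ($t{\left(P,Z \right)} = 0 \frac{P}{2} = 0$)
$x{\left(4 \right)} r + t{\left(2,4 \right)} = \left(4 + 4\right) \left(-15\right) + 0 = 8 \left(-15\right) + 0 = -120 + 0 = -120$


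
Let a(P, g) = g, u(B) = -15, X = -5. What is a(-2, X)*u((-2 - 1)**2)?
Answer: 75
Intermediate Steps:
a(-2, X)*u((-2 - 1)**2) = -5*(-15) = 75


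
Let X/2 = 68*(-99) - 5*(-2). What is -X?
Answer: 13444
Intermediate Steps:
X = -13444 (X = 2*(68*(-99) - 5*(-2)) = 2*(-6732 + 10) = 2*(-6722) = -13444)
-X = -1*(-13444) = 13444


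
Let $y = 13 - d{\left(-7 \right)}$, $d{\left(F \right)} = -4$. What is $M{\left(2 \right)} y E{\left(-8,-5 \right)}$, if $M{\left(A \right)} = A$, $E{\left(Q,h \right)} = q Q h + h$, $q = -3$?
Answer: $-4250$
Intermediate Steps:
$E{\left(Q,h \right)} = h - 3 Q h$ ($E{\left(Q,h \right)} = - 3 Q h + h = h - 3 Q h$)
$y = 17$ ($y = 13 - -4 = 13 + 4 = 17$)
$M{\left(2 \right)} y E{\left(-8,-5 \right)} = 2 \cdot 17 \left(- 5 \left(1 - -24\right)\right) = 34 \left(- 5 \left(1 + 24\right)\right) = 34 \left(\left(-5\right) 25\right) = 34 \left(-125\right) = -4250$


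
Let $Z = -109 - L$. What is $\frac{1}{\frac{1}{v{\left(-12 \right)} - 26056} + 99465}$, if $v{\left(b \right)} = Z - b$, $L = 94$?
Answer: $\frac{26247}{2610657854} \approx 1.0054 \cdot 10^{-5}$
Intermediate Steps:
$Z = -203$ ($Z = -109 - 94 = -203$)
$v{\left(b \right)} = -203 - b$
$\frac{1}{\frac{1}{v{\left(-12 \right)} - 26056} + 99465} = \frac{1}{\frac{1}{\left(-203 - -12\right) - 26056} + 99465} = \frac{1}{\frac{1}{\left(-203 + 12\right) - 26056} + 99465} = \frac{1}{\frac{1}{-191 - 26056} + 99465} = \frac{1}{\frac{1}{-26247} + 99465} = \frac{1}{- \frac{1}{26247} + 99465} = \frac{1}{\frac{2610657854}{26247}} = \frac{26247}{2610657854}$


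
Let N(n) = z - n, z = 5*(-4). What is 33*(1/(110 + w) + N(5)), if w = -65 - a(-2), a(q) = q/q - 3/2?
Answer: -75009/91 ≈ -824.27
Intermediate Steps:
a(q) = -½ (a(q) = 1 - 3*½ = 1 - 3/2 = -½)
z = -20
w = -129/2 (w = -65 - 1*(-½) = -65 + ½ = -129/2 ≈ -64.500)
N(n) = -20 - n
33*(1/(110 + w) + N(5)) = 33*(1/(110 - 129/2) + (-20 - 1*5)) = 33*(1/(91/2) + (-20 - 5)) = 33*(2/91 - 25) = 33*(-2273/91) = -75009/91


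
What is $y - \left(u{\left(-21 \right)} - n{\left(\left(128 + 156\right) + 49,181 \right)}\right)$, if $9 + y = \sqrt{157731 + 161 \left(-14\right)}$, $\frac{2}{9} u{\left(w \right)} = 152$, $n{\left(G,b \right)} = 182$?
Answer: $-511 + 7 \sqrt{3173} \approx -116.69$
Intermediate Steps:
$u{\left(w \right)} = 684$ ($u{\left(w \right)} = \frac{9}{2} \cdot 152 = 684$)
$y = -9 + 7 \sqrt{3173}$ ($y = -9 + \sqrt{157731 + 161 \left(-14\right)} = -9 + \sqrt{157731 - 2254} = -9 + \sqrt{155477} = -9 + 7 \sqrt{3173} \approx 385.31$)
$y - \left(u{\left(-21 \right)} - n{\left(\left(128 + 156\right) + 49,181 \right)}\right) = \left(-9 + 7 \sqrt{3173}\right) - \left(684 - 182\right) = \left(-9 + 7 \sqrt{3173}\right) - 502 = -511 + 7 \sqrt{3173}$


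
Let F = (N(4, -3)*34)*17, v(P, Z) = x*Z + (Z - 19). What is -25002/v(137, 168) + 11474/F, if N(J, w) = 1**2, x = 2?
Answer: -4443133/140165 ≈ -31.699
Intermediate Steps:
N(J, w) = 1
v(P, Z) = -19 + 3*Z (v(P, Z) = 2*Z + (Z - 19) = 2*Z + (-19 + Z) = -19 + 3*Z)
F = 578 (F = (1*34)*17 = 34*17 = 578)
-25002/v(137, 168) + 11474/F = -25002/(-19 + 3*168) + 11474/578 = -25002/(-19 + 504) + 11474*(1/578) = -25002/485 + 5737/289 = -4443133/140165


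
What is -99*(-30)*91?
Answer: 270270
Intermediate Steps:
-99*(-30)*91 = 2970*91 = 270270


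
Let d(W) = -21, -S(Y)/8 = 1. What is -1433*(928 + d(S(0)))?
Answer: -1299731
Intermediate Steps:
S(Y) = -8 (S(Y) = -8*1 = -8)
-1433*(928 + d(S(0))) = -1433*(928 - 21) = -1433*907 = -1299731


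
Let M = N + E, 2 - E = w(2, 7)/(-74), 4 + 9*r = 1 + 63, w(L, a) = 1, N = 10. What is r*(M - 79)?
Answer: -49570/111 ≈ -446.58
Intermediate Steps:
r = 20/3 (r = -4/9 + (1 + 63)/9 = -4/9 + (1/9)*64 = -4/9 + 64/9 = 20/3 ≈ 6.6667)
E = 149/74 (E = 2 - 1/(-74) = 2 - (-1)/74 = 2 - 1*(-1/74) = 2 + 1/74 = 149/74 ≈ 2.0135)
M = 889/74 (M = 10 + 149/74 = 889/74 ≈ 12.014)
r*(M - 79) = 20*(889/74 - 79)/3 = (20/3)*(-4957/74) = -49570/111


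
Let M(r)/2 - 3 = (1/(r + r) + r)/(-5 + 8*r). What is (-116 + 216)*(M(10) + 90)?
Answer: 48134/5 ≈ 9626.8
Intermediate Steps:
M(r) = 6 + 2*(r + 1/(2*r))/(-5 + 8*r) (M(r) = 6 + 2*((1/(r + r) + r)/(-5 + 8*r)) = 6 + 2*((1/(2*r) + r)/(-5 + 8*r)) = 6 + 2*((r + 1/(2*r))/(-5 + 8*r)) = 6 + 2*(r + 1/(2*r))/(-5 + 8*r))
(-116 + 216)*(M(10) + 90) = (-116 + 216)*((1 - 30*10 + 50*10²)/(10*(-5 + 8*10)) + 90) = 100*((1 - 300 + 50*100)/(10*(-5 + 80)) + 90) = 100*((⅒)*(1 - 300 + 5000)/75 + 90) = 100*((⅒)*(1/75)*4701 + 90) = 100*(1567/250 + 90) = 100*(24067/250) = 48134/5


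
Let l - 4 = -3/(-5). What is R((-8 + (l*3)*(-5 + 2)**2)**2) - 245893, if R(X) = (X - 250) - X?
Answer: -246143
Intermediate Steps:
l = 23/5 (l = 4 - 3/(-5) = 4 - 3*(-1/5) = 4 + 3/5 = 23/5 ≈ 4.6000)
R(X) = -250 (R(X) = (-250 + X) - X = -250)
R((-8 + (l*3)*(-5 + 2)**2)**2) - 245893 = -250 - 245893 = -246143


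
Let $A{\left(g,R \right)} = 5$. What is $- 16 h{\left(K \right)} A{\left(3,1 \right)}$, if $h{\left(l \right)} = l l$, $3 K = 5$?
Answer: $- \frac{2000}{9} \approx -222.22$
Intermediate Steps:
$K = \frac{5}{3}$ ($K = \frac{1}{3} \cdot 5 = \frac{5}{3} \approx 1.6667$)
$h{\left(l \right)} = l^{2}$
$- 16 h{\left(K \right)} A{\left(3,1 \right)} = - 16 \left(\frac{5}{3}\right)^{2} \cdot 5 = \left(-16\right) \frac{25}{9} \cdot 5 = \left(- \frac{400}{9}\right) 5 = - \frac{2000}{9}$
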